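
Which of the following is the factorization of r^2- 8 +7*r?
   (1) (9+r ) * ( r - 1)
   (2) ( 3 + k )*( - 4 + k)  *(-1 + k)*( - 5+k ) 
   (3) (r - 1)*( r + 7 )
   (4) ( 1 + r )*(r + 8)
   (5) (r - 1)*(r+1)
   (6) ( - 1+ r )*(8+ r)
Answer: 6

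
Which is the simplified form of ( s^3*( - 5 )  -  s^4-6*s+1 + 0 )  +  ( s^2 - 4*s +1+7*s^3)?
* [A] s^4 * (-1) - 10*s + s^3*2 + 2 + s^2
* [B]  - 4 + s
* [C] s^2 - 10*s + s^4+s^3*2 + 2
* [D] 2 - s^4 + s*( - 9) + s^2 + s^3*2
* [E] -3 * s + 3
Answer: A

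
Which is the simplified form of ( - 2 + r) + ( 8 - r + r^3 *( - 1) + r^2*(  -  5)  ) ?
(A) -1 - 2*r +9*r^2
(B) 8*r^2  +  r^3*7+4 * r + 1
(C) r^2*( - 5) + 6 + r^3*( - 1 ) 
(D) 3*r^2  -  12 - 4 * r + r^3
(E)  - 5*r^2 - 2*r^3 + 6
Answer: C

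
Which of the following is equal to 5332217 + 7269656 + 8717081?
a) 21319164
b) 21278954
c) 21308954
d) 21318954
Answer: d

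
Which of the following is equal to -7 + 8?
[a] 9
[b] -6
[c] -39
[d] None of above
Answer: d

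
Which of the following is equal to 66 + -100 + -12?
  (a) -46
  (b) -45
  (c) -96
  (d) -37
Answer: a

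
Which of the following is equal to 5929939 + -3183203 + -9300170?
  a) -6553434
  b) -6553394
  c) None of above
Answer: a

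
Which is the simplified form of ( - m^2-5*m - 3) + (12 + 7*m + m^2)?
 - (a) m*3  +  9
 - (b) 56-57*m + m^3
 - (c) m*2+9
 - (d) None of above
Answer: c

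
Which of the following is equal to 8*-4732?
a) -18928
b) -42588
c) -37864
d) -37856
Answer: d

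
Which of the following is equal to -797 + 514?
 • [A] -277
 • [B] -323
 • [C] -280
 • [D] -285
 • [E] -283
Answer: E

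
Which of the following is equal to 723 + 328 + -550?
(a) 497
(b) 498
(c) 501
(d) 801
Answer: c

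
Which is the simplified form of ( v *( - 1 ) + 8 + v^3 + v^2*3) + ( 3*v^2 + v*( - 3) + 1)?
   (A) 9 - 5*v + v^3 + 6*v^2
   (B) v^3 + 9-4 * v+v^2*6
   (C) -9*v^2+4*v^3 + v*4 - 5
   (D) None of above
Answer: B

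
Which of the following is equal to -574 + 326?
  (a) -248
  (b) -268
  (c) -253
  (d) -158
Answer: a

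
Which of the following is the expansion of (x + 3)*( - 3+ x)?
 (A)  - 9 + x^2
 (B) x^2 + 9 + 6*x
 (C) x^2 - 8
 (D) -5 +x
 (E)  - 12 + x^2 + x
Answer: A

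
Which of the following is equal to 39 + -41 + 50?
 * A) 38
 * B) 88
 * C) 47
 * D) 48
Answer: D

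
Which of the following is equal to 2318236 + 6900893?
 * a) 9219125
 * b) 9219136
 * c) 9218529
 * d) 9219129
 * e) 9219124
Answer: d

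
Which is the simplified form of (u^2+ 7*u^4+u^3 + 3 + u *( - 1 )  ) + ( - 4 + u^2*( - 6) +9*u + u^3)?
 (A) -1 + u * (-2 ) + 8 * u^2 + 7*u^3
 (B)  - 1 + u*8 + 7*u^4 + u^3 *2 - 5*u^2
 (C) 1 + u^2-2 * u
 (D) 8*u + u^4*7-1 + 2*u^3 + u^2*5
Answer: B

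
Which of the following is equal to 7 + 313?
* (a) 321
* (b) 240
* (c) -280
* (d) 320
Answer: d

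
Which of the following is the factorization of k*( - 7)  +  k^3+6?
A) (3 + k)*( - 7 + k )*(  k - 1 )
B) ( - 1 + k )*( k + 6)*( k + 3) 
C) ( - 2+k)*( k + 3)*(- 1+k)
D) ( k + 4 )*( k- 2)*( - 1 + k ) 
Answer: C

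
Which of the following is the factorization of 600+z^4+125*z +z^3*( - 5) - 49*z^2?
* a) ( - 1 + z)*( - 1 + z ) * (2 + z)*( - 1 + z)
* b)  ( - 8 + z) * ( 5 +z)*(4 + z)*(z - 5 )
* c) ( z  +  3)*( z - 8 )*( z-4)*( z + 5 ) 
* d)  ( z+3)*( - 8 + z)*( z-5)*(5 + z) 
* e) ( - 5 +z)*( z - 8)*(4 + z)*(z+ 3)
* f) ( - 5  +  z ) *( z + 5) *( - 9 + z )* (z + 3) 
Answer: d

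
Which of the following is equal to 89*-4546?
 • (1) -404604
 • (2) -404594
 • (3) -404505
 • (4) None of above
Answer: 2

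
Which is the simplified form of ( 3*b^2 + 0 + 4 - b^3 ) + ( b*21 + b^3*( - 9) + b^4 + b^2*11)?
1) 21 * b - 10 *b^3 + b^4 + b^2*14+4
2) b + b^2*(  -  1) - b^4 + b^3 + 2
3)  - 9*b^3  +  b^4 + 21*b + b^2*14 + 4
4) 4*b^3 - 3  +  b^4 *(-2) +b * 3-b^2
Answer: 1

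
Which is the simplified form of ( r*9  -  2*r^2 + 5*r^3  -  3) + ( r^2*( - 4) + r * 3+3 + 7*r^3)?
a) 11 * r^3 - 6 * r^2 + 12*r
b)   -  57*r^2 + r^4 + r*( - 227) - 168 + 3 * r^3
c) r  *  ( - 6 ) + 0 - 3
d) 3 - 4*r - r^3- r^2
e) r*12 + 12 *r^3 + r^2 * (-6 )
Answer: e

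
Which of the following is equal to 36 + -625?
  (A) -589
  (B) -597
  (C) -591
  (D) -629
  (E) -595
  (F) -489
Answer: A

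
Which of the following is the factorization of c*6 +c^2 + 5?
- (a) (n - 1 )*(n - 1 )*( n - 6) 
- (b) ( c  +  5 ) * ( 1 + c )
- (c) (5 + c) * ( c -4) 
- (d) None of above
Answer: b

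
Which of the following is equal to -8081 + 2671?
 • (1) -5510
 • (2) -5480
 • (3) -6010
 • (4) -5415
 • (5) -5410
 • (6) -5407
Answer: 5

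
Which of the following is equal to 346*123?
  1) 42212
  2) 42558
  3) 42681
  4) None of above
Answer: 2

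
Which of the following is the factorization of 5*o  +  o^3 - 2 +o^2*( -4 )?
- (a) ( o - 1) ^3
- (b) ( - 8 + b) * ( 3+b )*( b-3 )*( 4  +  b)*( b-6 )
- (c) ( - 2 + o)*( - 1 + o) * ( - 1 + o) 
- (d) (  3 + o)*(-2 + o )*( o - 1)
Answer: c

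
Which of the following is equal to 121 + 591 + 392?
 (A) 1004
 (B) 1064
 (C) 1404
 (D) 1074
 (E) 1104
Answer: E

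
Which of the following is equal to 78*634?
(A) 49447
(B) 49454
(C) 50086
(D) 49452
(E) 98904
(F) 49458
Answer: D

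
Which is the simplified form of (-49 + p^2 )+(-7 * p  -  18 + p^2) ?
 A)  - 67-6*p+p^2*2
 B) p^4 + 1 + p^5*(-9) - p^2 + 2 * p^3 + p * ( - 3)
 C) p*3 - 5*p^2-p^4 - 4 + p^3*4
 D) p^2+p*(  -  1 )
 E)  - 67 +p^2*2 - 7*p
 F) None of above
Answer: E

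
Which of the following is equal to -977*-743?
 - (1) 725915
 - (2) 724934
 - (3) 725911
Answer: 3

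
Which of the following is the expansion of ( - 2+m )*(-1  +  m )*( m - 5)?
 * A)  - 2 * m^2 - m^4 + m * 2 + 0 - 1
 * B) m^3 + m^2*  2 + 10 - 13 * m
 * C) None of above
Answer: C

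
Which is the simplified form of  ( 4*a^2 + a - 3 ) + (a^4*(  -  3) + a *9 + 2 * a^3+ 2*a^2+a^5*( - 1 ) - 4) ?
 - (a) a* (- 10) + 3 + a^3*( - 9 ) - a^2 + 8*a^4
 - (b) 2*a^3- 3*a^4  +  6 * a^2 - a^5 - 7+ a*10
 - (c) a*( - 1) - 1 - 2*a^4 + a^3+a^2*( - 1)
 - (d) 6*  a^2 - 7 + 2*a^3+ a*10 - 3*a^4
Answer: b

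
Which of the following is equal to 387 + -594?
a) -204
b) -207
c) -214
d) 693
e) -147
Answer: b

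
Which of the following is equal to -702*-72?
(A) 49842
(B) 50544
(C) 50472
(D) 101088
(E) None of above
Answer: B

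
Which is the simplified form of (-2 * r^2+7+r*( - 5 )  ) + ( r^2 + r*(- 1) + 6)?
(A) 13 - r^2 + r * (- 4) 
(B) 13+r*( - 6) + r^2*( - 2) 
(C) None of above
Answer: C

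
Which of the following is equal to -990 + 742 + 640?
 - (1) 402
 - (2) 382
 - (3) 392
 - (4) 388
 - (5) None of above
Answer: 3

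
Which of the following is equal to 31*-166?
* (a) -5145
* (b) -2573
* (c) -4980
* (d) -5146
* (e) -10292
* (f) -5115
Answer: d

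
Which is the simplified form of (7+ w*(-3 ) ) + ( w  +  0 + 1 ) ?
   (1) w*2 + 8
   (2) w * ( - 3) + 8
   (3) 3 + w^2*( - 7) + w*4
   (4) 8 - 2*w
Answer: 4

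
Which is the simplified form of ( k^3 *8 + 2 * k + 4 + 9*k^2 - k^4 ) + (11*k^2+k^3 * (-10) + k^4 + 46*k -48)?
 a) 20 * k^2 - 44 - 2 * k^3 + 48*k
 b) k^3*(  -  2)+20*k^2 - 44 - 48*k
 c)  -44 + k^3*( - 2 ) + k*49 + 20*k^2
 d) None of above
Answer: a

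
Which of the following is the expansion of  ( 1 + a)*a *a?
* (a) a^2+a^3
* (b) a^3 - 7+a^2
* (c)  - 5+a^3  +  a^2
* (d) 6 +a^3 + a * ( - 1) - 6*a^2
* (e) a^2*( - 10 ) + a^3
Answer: a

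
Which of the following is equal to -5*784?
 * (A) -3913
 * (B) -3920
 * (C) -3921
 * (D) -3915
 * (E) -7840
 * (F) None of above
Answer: B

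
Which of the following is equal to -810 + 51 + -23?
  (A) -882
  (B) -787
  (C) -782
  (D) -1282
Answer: C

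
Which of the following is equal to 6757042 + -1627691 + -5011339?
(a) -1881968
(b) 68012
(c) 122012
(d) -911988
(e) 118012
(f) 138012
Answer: e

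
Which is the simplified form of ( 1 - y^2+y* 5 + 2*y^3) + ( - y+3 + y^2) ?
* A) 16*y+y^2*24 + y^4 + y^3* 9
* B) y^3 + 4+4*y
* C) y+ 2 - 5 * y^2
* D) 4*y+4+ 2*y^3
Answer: D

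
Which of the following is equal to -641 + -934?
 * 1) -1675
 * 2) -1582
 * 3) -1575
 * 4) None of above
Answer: 3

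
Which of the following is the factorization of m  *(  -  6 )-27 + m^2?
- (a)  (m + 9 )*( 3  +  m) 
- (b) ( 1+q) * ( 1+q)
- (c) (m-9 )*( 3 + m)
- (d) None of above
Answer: c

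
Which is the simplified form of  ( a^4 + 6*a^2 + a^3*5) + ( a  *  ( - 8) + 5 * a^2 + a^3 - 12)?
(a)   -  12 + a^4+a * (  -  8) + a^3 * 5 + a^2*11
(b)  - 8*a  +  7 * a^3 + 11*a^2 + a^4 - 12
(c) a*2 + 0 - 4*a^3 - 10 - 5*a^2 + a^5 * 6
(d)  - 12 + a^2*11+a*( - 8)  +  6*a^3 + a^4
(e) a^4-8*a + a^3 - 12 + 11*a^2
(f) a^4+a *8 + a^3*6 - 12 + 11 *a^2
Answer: d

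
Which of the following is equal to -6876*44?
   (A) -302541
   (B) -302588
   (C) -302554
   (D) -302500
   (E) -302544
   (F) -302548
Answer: E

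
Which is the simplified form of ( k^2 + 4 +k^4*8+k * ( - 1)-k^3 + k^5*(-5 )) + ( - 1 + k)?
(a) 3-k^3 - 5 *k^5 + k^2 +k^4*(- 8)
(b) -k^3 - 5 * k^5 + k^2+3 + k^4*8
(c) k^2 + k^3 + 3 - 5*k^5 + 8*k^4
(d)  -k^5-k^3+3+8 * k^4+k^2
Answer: b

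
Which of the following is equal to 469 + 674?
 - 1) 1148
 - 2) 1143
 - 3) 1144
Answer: 2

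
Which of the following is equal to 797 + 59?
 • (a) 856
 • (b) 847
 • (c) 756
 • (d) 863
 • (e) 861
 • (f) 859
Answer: a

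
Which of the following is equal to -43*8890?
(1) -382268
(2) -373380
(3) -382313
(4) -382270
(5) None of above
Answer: 4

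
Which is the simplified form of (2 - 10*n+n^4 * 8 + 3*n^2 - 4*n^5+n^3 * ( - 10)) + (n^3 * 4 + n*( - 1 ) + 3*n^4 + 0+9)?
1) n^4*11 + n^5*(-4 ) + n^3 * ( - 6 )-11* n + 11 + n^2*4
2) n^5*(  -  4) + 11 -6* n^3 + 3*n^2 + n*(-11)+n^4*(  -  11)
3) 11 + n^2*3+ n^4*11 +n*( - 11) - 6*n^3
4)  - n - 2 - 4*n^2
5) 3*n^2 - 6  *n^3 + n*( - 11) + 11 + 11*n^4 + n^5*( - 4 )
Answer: 5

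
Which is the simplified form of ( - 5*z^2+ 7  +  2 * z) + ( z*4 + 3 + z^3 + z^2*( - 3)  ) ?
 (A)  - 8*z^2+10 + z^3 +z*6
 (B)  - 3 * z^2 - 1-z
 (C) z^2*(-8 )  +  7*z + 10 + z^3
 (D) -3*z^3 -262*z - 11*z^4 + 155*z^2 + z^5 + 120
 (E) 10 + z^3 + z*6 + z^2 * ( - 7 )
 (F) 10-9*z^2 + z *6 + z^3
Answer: A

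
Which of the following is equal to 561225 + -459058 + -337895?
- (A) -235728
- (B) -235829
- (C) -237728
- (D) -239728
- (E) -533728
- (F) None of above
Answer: A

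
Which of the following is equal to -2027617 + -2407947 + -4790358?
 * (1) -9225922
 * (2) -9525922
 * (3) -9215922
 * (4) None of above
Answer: 1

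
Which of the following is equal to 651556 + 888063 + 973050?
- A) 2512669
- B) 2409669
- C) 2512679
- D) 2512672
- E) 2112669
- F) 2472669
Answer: A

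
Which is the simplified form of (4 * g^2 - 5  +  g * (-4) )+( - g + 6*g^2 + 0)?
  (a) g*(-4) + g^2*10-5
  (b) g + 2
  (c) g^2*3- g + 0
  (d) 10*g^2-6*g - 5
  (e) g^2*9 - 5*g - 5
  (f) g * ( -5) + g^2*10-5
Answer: f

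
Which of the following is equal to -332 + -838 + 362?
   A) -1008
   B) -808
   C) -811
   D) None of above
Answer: B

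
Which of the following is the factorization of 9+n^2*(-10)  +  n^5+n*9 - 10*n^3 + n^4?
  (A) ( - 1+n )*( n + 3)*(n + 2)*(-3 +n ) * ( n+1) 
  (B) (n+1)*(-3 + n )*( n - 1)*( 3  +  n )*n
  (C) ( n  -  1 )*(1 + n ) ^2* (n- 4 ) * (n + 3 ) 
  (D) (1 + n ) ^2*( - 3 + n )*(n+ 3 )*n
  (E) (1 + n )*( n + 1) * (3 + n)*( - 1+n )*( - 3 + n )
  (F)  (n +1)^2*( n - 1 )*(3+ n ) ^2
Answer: E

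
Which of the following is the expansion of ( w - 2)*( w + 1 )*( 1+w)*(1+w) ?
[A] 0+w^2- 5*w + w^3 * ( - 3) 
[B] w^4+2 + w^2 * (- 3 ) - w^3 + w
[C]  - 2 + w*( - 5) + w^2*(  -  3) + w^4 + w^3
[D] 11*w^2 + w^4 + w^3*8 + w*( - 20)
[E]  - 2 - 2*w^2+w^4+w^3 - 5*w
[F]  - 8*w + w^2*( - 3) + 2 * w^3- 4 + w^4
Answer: C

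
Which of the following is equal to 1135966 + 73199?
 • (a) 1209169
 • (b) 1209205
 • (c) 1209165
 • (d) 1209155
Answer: c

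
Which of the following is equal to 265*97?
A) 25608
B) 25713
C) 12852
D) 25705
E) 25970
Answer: D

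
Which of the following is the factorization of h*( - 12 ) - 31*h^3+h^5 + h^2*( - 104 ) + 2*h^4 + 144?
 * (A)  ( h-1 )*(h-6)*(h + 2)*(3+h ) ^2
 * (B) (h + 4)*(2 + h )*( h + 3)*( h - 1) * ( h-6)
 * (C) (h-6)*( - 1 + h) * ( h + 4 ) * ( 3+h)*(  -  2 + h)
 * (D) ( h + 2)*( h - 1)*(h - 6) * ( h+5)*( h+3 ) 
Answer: B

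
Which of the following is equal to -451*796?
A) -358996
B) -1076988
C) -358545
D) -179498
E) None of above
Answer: A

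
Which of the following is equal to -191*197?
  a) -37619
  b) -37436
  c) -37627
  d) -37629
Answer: c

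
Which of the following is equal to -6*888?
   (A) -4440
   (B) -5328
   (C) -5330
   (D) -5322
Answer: B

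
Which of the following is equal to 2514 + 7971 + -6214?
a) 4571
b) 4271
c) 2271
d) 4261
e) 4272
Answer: b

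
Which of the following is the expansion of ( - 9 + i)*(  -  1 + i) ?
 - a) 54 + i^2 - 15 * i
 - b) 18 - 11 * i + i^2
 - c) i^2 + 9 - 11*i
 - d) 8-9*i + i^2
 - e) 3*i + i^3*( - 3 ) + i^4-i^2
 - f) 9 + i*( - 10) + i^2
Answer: f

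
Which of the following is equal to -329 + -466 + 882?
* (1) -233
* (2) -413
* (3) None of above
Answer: 3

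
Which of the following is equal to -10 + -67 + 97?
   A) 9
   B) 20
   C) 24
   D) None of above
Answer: B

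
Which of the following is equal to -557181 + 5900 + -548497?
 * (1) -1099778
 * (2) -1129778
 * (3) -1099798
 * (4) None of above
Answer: 1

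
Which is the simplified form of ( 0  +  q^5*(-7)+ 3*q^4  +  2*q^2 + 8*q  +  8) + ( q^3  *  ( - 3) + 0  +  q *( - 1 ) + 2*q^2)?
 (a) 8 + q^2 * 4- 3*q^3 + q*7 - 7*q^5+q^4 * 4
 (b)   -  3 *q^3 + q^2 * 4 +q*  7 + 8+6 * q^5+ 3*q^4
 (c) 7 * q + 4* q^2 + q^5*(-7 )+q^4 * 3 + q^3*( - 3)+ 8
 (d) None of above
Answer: c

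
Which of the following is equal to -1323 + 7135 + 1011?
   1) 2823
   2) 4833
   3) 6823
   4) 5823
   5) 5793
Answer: 3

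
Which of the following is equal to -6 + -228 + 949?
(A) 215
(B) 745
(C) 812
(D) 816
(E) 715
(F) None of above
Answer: E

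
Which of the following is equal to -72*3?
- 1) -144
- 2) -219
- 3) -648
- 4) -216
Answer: 4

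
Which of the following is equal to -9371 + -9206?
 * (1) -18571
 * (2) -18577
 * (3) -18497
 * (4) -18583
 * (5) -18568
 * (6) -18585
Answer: 2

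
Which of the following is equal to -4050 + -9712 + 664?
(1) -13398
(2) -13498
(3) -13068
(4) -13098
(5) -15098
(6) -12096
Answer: 4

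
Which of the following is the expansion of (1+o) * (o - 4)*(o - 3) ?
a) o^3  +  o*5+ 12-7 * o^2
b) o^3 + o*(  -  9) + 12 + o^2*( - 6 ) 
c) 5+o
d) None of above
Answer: d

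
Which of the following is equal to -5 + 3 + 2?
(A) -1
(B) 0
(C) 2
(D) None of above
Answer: B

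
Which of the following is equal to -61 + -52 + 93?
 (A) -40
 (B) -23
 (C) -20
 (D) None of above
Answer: C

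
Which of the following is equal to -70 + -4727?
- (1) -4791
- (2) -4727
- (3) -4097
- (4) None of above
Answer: 4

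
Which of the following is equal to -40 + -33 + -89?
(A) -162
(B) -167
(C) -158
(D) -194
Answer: A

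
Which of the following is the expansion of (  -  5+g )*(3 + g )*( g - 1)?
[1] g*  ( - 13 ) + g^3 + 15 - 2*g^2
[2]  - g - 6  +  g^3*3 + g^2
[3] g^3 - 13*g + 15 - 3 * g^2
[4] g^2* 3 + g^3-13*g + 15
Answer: 3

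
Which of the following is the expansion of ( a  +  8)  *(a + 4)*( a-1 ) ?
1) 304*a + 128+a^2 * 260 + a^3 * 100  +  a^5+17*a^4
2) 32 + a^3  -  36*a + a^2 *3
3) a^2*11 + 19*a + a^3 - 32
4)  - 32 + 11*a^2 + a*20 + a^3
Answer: 4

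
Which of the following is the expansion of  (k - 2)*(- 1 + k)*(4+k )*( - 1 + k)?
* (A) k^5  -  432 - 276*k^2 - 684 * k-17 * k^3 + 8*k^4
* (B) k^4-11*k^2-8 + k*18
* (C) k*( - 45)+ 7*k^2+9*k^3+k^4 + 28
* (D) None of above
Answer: B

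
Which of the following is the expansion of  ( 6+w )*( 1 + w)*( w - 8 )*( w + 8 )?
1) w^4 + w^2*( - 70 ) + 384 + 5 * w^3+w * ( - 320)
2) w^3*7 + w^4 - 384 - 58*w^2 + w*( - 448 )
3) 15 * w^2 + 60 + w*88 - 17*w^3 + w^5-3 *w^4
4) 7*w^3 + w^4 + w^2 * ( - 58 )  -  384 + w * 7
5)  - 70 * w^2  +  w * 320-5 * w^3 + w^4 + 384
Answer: 2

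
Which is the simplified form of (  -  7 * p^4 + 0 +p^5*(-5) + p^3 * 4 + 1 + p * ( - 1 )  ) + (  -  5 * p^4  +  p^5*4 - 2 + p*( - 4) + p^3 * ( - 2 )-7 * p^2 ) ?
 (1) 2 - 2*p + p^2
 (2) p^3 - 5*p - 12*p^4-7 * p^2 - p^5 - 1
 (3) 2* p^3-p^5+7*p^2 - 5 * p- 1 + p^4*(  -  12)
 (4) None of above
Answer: 4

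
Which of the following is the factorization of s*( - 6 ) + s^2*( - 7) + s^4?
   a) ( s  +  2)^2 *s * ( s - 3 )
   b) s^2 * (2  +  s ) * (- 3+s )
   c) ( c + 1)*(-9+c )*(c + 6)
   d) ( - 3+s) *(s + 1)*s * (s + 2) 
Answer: d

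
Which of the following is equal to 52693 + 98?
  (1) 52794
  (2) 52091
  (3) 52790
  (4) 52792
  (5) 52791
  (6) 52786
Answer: 5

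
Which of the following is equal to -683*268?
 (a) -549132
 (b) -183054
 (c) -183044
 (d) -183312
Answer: c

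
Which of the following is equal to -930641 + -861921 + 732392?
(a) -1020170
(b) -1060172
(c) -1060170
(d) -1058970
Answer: c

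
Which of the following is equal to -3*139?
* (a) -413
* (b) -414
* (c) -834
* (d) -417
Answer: d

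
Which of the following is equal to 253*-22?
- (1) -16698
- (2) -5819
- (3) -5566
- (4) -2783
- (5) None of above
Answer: 3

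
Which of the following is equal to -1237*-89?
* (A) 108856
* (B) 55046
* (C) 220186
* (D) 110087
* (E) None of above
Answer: E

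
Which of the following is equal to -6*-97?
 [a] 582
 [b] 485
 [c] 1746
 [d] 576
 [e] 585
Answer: a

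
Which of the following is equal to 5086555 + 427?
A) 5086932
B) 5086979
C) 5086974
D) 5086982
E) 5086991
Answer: D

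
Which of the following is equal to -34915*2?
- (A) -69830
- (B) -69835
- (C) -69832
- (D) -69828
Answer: A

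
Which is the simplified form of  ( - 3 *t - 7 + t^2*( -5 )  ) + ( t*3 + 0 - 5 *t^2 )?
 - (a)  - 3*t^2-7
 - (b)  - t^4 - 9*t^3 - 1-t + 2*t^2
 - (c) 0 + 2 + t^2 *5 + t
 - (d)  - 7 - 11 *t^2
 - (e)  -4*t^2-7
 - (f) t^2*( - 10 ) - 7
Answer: f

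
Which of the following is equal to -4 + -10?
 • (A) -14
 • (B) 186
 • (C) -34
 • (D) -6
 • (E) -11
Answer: A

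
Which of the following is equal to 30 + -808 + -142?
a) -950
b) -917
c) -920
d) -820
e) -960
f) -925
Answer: c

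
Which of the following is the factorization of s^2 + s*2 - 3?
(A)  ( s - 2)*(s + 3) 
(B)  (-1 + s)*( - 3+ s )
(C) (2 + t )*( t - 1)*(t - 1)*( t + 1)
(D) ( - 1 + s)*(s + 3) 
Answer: D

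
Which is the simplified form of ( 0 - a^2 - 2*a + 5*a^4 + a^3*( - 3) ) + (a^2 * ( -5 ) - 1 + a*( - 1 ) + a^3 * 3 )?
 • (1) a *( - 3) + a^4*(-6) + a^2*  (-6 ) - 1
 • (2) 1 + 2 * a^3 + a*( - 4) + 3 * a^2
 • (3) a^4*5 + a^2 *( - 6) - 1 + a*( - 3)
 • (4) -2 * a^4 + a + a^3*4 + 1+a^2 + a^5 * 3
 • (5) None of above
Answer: 3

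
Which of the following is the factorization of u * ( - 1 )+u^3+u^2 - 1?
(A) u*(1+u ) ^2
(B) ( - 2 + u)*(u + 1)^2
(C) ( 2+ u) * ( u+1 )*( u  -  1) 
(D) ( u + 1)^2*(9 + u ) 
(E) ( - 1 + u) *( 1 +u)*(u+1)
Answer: E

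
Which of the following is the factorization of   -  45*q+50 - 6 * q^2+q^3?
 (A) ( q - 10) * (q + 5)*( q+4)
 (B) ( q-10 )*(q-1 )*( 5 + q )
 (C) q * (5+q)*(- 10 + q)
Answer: B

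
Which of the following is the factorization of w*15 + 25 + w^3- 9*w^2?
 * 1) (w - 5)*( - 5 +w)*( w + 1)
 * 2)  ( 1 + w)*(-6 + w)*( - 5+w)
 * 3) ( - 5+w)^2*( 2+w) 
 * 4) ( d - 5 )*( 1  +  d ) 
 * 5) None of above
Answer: 1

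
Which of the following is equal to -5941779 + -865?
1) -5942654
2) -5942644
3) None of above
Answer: 2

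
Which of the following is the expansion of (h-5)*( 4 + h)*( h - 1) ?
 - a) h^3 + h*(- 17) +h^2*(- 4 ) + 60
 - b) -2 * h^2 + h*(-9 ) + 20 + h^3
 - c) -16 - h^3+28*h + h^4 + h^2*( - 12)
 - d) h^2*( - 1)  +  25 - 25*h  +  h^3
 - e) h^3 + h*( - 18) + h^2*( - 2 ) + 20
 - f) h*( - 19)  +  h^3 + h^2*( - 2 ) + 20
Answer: f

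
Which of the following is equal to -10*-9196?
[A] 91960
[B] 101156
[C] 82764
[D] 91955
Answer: A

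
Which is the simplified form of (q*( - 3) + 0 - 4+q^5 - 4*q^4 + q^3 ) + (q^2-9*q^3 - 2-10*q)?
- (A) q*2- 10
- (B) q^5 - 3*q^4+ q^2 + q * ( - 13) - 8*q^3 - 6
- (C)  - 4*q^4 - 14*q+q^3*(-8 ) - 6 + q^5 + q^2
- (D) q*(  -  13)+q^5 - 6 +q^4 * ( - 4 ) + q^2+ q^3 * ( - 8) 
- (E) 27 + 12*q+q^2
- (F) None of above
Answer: D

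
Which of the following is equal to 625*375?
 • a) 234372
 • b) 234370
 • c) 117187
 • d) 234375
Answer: d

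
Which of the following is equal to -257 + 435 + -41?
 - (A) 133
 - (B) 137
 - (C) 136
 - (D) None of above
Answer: B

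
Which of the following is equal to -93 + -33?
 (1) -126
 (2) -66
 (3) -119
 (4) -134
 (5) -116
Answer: 1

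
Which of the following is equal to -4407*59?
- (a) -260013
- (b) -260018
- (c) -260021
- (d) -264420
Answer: a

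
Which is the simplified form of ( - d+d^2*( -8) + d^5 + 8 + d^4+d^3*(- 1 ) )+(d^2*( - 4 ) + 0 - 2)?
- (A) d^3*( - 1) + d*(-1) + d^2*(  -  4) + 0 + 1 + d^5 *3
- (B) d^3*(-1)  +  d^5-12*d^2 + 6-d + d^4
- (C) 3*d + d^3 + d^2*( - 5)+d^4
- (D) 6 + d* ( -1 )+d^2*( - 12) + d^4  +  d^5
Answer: B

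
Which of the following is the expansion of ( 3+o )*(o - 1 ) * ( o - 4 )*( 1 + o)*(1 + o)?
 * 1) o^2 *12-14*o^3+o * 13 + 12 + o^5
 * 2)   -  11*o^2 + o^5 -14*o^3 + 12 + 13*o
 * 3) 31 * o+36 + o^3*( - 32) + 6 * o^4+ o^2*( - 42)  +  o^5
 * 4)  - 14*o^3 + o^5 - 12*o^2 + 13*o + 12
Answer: 4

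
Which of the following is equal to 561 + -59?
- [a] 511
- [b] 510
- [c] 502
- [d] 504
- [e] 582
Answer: c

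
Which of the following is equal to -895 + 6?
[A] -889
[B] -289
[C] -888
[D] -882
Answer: A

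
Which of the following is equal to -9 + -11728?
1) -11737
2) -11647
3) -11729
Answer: 1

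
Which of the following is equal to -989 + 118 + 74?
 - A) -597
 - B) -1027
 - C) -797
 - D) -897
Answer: C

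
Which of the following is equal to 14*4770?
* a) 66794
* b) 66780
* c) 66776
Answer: b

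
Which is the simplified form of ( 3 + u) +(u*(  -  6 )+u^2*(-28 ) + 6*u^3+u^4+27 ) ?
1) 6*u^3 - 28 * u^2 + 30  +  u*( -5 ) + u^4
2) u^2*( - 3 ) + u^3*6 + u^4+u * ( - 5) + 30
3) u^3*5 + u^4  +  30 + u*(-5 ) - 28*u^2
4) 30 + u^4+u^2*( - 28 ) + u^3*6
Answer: 1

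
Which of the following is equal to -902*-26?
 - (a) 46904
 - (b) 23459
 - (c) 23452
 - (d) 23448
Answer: c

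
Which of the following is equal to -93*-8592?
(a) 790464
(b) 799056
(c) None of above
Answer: b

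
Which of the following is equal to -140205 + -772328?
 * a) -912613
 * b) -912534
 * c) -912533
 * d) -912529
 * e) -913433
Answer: c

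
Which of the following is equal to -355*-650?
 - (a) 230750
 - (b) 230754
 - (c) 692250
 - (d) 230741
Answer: a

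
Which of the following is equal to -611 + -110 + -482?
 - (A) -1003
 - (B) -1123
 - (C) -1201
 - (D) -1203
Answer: D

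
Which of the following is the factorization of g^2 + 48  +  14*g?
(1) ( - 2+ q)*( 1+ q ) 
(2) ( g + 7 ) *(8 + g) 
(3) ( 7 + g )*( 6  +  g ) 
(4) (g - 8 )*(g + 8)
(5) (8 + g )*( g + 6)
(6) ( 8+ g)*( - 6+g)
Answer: 5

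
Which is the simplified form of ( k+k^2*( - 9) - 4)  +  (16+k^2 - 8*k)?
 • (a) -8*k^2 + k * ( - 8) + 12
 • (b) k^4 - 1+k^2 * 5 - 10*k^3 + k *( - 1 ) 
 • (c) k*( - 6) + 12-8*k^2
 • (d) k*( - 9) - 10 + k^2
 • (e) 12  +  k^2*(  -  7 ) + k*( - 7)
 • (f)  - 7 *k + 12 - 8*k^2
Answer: f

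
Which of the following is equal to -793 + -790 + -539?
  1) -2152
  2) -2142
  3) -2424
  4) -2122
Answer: 4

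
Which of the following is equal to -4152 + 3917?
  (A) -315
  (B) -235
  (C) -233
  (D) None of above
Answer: B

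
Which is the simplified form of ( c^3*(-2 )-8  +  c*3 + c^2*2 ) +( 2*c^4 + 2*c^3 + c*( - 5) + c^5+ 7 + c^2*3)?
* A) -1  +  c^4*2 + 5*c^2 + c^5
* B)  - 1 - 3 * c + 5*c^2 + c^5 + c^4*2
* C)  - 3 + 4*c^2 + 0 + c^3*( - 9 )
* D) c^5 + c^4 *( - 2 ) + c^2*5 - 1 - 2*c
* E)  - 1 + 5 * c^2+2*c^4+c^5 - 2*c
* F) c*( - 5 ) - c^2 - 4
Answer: E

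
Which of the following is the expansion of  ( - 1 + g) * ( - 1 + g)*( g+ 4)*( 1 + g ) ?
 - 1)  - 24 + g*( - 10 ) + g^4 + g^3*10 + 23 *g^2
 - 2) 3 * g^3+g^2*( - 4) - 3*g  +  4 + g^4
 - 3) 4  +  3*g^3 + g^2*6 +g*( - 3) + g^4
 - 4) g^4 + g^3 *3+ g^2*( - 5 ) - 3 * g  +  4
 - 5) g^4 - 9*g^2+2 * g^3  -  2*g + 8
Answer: 4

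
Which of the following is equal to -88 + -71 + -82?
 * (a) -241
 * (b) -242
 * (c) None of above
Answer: a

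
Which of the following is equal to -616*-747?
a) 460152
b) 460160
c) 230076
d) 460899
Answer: a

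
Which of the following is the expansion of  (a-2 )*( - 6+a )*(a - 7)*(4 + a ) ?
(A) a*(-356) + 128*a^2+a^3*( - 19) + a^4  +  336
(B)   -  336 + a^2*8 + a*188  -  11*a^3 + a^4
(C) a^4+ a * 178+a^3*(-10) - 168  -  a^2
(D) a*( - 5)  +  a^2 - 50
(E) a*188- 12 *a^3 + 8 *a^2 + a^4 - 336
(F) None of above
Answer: B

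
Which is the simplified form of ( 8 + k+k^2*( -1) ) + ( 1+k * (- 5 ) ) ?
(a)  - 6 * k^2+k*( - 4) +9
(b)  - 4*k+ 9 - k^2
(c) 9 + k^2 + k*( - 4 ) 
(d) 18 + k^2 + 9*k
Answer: b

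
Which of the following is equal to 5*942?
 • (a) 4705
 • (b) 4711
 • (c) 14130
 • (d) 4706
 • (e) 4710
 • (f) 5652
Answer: e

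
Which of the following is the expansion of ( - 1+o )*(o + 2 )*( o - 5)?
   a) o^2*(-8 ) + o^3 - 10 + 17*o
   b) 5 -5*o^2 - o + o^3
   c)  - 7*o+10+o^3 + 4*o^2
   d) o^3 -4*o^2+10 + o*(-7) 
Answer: d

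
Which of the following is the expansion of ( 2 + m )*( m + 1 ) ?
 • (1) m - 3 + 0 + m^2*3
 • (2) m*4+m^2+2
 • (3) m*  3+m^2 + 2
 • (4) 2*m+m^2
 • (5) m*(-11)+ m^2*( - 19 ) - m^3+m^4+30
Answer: 3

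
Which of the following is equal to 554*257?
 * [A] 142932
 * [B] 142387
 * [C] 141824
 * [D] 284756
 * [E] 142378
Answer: E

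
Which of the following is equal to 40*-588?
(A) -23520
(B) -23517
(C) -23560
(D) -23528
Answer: A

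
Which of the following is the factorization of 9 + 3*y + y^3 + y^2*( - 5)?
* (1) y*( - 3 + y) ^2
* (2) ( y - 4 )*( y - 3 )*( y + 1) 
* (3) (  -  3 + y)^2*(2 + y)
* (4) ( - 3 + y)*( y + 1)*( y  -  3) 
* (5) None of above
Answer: 4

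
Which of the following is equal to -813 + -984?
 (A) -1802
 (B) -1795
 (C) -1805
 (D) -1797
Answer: D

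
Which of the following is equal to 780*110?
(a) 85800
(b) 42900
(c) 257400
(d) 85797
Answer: a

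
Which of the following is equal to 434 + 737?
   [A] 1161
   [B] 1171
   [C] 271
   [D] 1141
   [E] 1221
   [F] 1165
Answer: B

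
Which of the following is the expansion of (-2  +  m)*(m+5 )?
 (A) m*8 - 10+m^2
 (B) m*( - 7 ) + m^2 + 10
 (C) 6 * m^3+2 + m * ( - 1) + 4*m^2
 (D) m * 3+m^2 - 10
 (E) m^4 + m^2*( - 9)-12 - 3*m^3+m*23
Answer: D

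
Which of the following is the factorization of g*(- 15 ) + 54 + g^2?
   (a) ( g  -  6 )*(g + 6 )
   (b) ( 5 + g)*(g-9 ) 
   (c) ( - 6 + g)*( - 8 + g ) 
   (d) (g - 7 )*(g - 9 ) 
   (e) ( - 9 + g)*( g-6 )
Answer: e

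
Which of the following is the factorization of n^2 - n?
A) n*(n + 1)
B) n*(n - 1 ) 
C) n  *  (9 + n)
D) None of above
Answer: B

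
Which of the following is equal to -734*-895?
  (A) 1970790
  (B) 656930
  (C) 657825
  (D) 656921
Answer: B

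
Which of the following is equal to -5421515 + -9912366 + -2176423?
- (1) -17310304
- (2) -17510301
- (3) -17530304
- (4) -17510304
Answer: 4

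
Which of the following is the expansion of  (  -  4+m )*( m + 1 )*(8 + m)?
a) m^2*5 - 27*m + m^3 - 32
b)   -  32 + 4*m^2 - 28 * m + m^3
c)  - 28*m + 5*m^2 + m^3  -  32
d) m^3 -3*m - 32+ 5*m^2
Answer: c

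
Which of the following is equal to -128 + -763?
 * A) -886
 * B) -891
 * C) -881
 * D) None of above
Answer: B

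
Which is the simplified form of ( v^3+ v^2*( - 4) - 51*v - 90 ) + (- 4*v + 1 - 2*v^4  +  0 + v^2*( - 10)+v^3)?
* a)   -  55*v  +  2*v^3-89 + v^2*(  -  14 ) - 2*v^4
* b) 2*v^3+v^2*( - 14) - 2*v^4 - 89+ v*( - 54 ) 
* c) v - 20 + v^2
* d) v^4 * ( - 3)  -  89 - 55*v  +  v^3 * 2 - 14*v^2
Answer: a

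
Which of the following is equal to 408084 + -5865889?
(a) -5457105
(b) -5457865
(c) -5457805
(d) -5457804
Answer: c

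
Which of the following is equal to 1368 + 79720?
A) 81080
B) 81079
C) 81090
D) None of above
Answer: D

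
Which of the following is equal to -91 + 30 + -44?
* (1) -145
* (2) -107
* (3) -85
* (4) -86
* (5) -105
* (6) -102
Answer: 5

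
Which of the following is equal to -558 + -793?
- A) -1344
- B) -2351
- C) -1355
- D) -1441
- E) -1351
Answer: E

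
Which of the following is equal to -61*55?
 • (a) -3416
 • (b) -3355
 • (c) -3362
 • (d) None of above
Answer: b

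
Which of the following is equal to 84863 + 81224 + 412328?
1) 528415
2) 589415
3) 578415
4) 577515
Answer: 3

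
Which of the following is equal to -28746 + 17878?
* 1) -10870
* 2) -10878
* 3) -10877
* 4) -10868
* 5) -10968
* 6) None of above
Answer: 4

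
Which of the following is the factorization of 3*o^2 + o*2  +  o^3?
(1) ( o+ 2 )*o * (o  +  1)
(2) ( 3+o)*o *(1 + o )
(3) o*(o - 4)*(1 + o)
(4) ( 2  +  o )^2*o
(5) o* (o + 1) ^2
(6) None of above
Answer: 1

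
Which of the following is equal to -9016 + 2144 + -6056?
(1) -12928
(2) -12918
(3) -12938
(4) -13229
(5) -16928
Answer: 1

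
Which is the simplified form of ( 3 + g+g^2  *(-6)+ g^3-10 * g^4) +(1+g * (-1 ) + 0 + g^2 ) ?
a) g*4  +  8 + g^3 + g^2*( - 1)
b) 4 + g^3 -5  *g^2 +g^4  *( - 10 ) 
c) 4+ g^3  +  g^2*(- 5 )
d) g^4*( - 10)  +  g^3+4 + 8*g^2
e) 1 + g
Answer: b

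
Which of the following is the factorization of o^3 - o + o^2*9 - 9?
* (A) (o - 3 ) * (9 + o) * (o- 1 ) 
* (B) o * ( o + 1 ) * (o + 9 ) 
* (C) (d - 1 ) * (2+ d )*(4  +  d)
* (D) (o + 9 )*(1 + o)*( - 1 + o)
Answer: D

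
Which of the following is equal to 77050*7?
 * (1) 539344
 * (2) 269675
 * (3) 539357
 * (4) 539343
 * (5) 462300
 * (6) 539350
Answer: 6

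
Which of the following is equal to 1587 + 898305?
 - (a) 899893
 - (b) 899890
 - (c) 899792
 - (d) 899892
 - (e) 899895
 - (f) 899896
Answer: d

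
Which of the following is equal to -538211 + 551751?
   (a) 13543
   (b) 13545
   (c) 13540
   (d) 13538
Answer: c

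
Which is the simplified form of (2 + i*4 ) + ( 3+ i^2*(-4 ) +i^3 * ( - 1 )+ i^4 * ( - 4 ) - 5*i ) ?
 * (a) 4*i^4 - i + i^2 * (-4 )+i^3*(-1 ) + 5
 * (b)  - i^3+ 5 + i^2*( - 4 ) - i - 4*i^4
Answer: b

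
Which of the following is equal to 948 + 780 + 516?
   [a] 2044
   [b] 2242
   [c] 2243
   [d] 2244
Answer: d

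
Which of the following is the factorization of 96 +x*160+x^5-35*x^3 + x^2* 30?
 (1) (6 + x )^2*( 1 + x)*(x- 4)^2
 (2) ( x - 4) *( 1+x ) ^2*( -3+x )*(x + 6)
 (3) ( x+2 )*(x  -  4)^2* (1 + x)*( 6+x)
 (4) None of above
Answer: 4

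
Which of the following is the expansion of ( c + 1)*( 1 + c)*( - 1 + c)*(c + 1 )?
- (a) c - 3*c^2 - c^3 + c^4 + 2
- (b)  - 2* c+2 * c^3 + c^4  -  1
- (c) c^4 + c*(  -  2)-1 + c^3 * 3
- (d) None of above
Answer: b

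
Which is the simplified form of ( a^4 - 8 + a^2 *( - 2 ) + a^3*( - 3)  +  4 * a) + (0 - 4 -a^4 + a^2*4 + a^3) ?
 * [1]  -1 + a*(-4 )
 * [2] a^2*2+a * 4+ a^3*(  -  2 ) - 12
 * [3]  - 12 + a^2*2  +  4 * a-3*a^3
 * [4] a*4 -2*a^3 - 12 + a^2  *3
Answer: 2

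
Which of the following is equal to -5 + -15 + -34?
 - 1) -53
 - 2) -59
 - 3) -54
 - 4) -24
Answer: 3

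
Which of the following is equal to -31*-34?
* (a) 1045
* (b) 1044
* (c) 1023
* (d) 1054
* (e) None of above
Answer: d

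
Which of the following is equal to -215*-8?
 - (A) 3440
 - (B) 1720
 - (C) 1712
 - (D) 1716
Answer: B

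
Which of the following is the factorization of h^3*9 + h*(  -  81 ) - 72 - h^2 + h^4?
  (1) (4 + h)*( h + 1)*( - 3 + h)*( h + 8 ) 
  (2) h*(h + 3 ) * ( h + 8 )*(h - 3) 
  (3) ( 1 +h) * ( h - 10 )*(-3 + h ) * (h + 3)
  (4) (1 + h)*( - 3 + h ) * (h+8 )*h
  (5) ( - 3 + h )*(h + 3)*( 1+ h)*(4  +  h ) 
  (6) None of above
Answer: 6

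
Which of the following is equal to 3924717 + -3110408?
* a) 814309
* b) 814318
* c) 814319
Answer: a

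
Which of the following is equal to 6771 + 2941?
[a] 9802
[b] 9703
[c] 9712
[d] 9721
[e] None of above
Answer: c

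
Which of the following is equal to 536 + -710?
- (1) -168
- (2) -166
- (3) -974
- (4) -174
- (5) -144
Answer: 4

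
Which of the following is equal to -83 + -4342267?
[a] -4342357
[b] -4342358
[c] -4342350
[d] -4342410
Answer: c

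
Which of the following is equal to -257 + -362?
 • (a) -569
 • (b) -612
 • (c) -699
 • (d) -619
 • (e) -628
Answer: d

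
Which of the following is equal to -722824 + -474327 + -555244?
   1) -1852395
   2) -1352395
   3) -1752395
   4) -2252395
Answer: 3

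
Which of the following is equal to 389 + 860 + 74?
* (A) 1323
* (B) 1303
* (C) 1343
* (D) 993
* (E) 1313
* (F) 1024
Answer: A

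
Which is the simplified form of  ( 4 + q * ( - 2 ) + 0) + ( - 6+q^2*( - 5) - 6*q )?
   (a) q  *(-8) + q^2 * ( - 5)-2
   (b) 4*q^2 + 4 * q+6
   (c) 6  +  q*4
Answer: a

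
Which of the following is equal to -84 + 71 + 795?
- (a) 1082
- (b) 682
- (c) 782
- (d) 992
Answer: c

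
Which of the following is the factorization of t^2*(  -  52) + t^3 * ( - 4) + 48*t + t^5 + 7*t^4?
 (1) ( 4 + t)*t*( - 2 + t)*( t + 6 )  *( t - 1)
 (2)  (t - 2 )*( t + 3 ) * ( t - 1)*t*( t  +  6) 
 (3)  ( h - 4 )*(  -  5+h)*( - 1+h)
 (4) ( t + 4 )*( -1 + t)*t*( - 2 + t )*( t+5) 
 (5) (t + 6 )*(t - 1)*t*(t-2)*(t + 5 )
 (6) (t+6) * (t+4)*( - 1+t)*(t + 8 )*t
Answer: 1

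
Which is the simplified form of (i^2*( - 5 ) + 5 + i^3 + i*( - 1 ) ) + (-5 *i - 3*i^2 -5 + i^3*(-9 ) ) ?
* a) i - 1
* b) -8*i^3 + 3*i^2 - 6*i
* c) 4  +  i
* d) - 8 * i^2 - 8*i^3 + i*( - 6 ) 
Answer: d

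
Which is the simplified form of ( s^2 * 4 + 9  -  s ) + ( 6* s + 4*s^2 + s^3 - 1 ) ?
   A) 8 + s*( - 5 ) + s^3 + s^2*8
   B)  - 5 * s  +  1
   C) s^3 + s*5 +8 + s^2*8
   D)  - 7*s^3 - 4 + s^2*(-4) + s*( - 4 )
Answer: C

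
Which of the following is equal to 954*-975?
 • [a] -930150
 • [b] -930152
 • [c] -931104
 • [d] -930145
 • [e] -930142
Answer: a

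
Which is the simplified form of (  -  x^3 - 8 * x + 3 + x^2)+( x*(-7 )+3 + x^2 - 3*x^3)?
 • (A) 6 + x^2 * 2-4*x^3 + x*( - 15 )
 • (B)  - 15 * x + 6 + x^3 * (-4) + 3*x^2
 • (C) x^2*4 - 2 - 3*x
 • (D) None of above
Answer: A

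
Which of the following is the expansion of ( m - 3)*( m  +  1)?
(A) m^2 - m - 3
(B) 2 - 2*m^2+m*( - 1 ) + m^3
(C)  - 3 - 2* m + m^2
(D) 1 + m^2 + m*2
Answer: C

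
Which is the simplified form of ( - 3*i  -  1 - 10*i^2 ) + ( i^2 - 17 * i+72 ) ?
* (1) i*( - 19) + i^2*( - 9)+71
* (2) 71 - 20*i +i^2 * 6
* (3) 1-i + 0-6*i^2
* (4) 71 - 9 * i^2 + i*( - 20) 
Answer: 4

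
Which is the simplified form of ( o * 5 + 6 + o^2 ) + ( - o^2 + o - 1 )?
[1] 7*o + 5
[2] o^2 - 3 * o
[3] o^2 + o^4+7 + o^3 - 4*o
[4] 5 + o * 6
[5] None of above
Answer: 4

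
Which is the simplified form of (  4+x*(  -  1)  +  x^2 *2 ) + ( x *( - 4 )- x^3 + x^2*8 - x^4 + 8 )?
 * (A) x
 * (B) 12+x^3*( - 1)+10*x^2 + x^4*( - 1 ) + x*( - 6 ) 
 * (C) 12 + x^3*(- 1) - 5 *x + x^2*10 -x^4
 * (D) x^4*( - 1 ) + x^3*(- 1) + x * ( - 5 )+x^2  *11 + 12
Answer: C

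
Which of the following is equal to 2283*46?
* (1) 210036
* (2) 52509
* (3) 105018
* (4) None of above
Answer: 3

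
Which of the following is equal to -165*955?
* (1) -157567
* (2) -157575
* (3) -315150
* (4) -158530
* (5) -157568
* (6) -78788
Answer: 2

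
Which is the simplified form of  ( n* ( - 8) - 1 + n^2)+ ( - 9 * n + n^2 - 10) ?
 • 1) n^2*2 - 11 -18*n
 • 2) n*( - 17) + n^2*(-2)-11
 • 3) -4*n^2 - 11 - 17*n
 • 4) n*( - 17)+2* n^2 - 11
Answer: 4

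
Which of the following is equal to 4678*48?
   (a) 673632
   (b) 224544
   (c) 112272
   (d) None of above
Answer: b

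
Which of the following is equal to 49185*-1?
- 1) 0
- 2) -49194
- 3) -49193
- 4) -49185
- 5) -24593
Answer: 4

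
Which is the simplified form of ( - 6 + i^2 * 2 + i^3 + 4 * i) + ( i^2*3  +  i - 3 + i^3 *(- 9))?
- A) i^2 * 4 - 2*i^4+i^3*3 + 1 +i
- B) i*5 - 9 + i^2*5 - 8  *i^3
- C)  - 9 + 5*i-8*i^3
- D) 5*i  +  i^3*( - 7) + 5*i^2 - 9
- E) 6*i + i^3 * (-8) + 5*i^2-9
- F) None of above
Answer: B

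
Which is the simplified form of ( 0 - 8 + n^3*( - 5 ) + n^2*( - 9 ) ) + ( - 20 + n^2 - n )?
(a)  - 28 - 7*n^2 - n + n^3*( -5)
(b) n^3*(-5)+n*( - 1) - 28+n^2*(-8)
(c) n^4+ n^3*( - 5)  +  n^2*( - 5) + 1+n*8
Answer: b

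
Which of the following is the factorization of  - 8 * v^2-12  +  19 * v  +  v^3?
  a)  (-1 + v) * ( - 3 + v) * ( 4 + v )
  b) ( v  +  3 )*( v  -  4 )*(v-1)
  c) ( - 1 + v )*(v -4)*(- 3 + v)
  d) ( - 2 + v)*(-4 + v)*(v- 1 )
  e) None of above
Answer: c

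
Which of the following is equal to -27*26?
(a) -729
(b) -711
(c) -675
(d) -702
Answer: d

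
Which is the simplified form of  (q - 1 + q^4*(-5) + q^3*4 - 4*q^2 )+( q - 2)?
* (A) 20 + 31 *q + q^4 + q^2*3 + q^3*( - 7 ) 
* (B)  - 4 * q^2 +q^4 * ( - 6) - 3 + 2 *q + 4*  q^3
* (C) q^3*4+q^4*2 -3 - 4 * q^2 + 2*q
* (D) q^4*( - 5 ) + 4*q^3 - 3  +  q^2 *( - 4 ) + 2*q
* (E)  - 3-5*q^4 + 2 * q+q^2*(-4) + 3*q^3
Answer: D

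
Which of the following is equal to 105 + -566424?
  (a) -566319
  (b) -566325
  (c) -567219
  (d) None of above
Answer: a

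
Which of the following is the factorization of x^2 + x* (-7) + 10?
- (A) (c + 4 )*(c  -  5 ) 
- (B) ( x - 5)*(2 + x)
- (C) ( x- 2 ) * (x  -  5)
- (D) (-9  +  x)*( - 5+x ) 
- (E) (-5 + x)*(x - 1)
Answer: C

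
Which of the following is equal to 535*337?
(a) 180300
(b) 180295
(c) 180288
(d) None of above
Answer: b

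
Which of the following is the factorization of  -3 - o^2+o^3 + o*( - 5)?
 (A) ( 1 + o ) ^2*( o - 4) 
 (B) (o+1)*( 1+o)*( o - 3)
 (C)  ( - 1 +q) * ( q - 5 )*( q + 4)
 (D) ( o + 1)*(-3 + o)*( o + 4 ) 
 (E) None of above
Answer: B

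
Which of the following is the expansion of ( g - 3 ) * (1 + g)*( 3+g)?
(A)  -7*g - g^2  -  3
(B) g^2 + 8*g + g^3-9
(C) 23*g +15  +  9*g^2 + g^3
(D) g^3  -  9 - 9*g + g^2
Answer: D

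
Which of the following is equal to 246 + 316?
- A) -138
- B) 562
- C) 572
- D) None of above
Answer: B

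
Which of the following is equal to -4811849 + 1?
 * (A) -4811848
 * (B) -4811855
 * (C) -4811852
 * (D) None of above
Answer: A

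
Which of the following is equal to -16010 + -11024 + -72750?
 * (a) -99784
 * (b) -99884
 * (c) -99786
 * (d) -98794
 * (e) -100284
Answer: a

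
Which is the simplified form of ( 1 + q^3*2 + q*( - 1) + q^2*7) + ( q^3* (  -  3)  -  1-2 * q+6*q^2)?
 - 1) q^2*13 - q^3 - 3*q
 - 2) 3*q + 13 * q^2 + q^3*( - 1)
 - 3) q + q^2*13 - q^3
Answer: 1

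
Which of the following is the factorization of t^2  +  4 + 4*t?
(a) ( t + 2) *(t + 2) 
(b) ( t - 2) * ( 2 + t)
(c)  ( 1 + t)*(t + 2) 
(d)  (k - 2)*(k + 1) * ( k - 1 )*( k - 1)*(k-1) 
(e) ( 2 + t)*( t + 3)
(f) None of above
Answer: a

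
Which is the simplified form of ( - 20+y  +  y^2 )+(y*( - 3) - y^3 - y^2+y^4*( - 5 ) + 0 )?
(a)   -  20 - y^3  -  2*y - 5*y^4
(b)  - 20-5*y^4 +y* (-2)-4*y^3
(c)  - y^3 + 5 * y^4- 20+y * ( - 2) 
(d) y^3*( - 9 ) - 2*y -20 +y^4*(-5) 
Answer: a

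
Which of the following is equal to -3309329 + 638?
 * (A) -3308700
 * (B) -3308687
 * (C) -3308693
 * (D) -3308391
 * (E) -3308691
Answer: E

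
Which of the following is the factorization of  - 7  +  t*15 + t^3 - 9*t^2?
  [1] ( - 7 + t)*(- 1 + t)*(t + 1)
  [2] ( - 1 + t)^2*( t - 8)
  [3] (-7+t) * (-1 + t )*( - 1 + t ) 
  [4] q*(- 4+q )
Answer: 3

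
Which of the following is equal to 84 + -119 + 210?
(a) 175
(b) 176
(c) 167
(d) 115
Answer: a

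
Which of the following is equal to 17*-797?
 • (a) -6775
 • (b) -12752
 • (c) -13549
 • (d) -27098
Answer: c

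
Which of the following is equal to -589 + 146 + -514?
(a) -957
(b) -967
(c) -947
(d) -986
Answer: a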